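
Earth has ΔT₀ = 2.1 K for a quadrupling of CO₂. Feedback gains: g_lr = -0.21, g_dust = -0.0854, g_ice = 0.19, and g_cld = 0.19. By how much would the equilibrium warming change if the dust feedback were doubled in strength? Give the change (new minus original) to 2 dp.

-0.20 K

Original: g = 0.0846, ΔT = 2.1/(1−0.0846) = 2.2941 K.
With doubled dust: g' = -0.0008, ΔT' = 2.1/(1+0.0008) = 2.0983 K.
Change = 2.0983 − 2.2941 = -0.20 K.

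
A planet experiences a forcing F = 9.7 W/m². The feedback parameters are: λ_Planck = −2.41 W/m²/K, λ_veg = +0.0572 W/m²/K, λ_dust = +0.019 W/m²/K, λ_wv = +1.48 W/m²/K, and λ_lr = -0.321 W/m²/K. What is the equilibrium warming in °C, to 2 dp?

Net feedback parameter λ = (−2.41) + (+0.0572) + (+0.019) + (+1.48) + (-0.321) = -1.1748 W/m²/K.
ΔT = −F/λ = −9.7/(-1.1748) = 8.26 °C.

8.26 °C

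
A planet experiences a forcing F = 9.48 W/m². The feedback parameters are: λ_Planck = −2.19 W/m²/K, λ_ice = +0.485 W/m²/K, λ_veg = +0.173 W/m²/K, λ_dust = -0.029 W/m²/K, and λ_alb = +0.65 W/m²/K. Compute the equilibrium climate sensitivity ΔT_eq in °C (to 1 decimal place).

10.4 °C

Net feedback parameter λ = (−2.19) + (+0.485) + (+0.173) + (-0.029) + (+0.65) = -0.911 W/m²/K.
ΔT = −F/λ = −9.48/(-0.911) = 10.4 °C.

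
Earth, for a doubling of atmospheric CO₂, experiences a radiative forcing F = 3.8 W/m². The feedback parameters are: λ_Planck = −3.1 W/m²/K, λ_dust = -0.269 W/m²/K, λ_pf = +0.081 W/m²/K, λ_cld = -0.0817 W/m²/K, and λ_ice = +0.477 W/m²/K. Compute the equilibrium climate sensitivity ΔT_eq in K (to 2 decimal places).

1.31 K

Net feedback parameter λ = (−3.1) + (-0.269) + (+0.081) + (-0.0817) + (+0.477) = -2.8927 W/m²/K.
ΔT = −F/λ = −3.8/(-2.8927) = 1.31 K.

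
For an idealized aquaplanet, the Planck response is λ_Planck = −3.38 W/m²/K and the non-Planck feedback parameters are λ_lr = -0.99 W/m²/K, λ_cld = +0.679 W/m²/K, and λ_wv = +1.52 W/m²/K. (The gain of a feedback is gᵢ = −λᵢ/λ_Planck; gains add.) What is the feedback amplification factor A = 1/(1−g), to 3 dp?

1.557

Convert to gains: g_lr = -0.99/3.38 = -0.2929; g_cld = 0.679/3.38 = 0.2009; g_wv = 1.52/3.38 = 0.4497.
Total gain g = 0.3577.
A = 1/(1 − 0.3577) = 1.557.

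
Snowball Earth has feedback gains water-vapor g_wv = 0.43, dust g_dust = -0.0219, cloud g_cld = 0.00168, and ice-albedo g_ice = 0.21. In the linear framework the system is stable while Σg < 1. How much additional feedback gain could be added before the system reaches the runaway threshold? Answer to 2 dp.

Current total gain = 0.43 − 0.0219 + 0.00168 + 0.21 = 0.61978.
Margin to runaway = 1 − 0.61978 = 0.38.

0.38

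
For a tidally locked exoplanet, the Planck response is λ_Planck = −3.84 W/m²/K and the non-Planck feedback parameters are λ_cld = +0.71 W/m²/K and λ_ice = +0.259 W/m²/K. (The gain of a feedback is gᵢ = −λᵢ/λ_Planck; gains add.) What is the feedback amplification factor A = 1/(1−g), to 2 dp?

1.34

Convert to gains: g_cld = 0.71/3.84 = 0.1849; g_ice = 0.259/3.84 = 0.06745.
Total gain g = 0.25235.
A = 1/(1 − 0.25235) = 1.34.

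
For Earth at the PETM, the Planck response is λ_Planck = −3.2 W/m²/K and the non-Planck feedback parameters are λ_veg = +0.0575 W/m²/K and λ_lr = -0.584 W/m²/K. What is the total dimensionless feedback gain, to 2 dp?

Convert to gains: g_veg = 0.0575/3.2 = 0.01797; g_lr = -0.584/3.2 = -0.1825.
Total gain g = -0.16453.

-0.16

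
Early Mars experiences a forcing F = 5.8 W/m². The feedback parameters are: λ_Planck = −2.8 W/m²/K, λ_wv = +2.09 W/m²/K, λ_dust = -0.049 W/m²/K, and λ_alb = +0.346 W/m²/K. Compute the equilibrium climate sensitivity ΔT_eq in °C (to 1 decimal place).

14.0 °C

Net feedback parameter λ = (−2.8) + (+2.09) + (-0.049) + (+0.346) = -0.413 W/m²/K.
ΔT = −F/λ = −5.8/(-0.413) = 14.0 °C.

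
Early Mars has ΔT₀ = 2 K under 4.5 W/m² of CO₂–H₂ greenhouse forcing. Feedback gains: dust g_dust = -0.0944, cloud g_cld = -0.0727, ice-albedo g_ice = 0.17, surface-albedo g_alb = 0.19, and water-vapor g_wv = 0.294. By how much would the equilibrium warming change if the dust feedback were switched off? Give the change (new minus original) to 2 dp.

Original: g = 0.4869, ΔT = 2/(1−0.4869) = 3.8979 K.
Without dust: g' = 0.5813, ΔT' = 2/(1−0.5813) = 4.7767 K.
Change = 4.7767 − 3.8979 = 0.88 K.

0.88 K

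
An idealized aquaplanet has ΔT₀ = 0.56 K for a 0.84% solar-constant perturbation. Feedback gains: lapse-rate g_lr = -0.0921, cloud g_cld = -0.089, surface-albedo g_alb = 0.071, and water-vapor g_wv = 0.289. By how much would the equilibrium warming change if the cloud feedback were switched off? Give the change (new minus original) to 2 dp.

Original: g = 0.1789, ΔT = 0.56/(1−0.1789) = 0.6820 K.
Without cloud: g' = 0.2679, ΔT' = 0.56/(1−0.2679) = 0.7649 K.
Change = 0.7649 − 0.6820 = 0.08 K.

0.08 K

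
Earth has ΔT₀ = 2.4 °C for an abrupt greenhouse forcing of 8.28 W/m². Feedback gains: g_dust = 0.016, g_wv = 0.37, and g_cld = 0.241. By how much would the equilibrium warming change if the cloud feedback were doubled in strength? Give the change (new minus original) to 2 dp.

Original: g = 0.627, ΔT = 2.4/(1−0.627) = 6.4343 °C.
With doubled cloud: g' = 0.868, ΔT' = 2.4/(1−0.868) = 18.1818 °C.
Change = 18.1818 − 6.4343 = 11.75 °C.

11.75 °C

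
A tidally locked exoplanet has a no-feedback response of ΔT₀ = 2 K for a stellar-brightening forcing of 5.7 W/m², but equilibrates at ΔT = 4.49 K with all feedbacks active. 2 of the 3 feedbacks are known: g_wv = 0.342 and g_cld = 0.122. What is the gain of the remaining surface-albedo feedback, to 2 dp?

Amplification A = ΔT/ΔT₀ = 4.49/2 = 2.245.
Total gain g = 1 − 1/A = 1 − 1/2.245 = 0.5546.
Known gains sum to 0.342 + 0.122 = 0.464.
g_alb = 0.5546 − 0.464 = 0.09.

0.09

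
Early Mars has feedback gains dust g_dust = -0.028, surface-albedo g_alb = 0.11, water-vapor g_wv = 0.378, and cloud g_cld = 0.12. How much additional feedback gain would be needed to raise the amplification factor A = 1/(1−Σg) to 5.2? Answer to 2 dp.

Current total gain = 0.58.
Target gain for A = 5.2: g* = 1 − 1/5.2 = 0.8077.
Additional gain needed = 0.8077 − 0.58 = 0.23.

0.23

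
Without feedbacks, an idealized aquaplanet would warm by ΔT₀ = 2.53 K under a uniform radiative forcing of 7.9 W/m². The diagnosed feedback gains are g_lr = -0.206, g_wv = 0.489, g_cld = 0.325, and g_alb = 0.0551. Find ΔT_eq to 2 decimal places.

Total gain g = -0.206 + 0.489 + 0.325 + 0.0551 = 0.6631.
Amplification A = 1/(1 − 0.6631) = 2.968.
ΔT = 2.53 × 2.968 = 7.51 K.

7.51 K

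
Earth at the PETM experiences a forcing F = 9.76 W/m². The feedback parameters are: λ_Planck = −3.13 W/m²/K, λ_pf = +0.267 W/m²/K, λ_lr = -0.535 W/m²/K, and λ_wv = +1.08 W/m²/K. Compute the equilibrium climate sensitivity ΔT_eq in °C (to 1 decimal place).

Net feedback parameter λ = (−3.13) + (+0.267) + (-0.535) + (+1.08) = -2.318 W/m²/K.
ΔT = −F/λ = −9.76/(-2.318) = 4.2 °C.

4.2 °C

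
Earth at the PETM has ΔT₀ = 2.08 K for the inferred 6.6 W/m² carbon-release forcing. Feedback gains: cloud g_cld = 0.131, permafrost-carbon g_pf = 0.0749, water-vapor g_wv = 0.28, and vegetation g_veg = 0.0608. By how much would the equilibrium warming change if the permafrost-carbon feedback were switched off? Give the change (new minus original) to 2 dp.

Original: g = 0.5467, ΔT = 2.08/(1−0.5467) = 4.5886 K.
Without permafrost-carbon: g' = 0.4718, ΔT' = 2.08/(1−0.4718) = 3.9379 K.
Change = 3.9379 − 4.5886 = -0.65 K.

-0.65 K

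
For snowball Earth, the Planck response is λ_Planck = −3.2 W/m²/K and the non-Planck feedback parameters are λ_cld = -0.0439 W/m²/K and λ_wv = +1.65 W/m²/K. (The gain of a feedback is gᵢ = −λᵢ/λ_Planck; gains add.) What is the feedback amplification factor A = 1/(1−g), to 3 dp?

2.008

Convert to gains: g_cld = -0.0439/3.2 = -0.01372; g_wv = 1.65/3.2 = 0.5156.
Total gain g = 0.50188.
A = 1/(1 − 0.50188) = 2.008.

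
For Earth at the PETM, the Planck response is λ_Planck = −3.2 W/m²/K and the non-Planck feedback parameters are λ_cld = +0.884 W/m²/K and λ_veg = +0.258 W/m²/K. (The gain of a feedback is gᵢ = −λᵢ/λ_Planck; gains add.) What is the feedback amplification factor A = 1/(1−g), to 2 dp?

1.55

Convert to gains: g_cld = 0.884/3.2 = 0.2762; g_veg = 0.258/3.2 = 0.08063.
Total gain g = 0.35683.
A = 1/(1 − 0.35683) = 1.55.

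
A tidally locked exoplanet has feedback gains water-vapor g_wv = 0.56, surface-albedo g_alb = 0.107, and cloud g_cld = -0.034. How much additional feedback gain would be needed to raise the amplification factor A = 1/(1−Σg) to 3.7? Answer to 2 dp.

0.10

Current total gain = 0.633.
Target gain for A = 3.7: g* = 1 − 1/3.7 = 0.7297.
Additional gain needed = 0.7297 − 0.633 = 0.10.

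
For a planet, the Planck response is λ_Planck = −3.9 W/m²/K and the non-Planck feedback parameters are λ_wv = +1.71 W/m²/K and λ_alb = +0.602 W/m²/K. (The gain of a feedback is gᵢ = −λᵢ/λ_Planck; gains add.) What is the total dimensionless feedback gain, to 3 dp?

Convert to gains: g_wv = 1.71/3.9 = 0.4385; g_alb = 0.602/3.9 = 0.1544.
Total gain g = 0.5929.

0.593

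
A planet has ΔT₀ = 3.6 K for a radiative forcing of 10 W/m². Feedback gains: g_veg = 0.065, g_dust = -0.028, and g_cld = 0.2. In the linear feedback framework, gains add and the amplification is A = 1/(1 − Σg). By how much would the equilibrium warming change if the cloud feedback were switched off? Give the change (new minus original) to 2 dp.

Original: g = 0.237, ΔT = 3.6/(1−0.237) = 4.7182 K.
Without cloud: g' = 0.037, ΔT' = 3.6/(1−0.037) = 3.7383 K.
Change = 3.7383 − 4.7182 = -0.98 K.

-0.98 K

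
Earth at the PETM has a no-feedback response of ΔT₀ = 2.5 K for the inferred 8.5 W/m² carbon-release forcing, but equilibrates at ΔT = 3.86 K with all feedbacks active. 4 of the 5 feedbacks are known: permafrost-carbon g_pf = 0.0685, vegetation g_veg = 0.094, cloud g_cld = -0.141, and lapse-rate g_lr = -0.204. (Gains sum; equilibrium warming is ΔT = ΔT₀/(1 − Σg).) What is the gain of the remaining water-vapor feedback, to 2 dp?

Amplification A = ΔT/ΔT₀ = 3.86/2.5 = 1.544.
Total gain g = 1 − 1/A = 1 − 1/1.544 = 0.3523.
Known gains sum to 0.0685 + 0.094 − 0.141 − 0.204 = -0.1825.
g_wv = 0.3523 + 0.1825 = 0.53.

0.53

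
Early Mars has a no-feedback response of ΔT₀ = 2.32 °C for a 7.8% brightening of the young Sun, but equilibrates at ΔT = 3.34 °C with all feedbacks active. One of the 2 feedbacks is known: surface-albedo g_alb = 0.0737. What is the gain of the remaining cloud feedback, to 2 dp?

Amplification A = ΔT/ΔT₀ = 3.34/2.32 = 1.44.
Total gain g = 1 − 1/A = 1 − 1/1.44 = 0.3056.
The known gain is 0.0737.
g_cld = 0.3056 − 0.0737 = 0.23.

0.23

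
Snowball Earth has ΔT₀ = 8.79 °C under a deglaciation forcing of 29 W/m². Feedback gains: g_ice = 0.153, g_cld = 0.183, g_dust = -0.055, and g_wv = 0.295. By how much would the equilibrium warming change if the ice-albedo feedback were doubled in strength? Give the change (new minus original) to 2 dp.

Original: g = 0.576, ΔT = 8.79/(1−0.576) = 20.7311 °C.
With doubled ice-albedo: g' = 0.729, ΔT' = 8.79/(1−0.729) = 32.4354 °C.
Change = 32.4354 − 20.7311 = 11.70 °C.

11.70 °C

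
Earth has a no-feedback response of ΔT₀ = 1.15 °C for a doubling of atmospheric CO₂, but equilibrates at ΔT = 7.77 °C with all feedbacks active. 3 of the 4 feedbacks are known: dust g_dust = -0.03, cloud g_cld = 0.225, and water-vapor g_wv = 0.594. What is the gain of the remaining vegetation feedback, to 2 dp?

0.06

Amplification A = ΔT/ΔT₀ = 7.77/1.15 = 6.757.
Total gain g = 1 − 1/A = 1 − 1/6.757 = 0.852.
Known gains sum to -0.03 + 0.225 + 0.594 = 0.789.
g_veg = 0.852 − 0.789 = 0.06.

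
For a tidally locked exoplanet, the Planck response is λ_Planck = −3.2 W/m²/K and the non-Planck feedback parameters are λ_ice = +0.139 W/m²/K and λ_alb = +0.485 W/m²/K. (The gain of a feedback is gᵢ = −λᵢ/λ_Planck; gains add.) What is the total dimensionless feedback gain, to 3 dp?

0.195

Convert to gains: g_ice = 0.139/3.2 = 0.04344; g_alb = 0.485/3.2 = 0.1516.
Total gain g = 0.19504.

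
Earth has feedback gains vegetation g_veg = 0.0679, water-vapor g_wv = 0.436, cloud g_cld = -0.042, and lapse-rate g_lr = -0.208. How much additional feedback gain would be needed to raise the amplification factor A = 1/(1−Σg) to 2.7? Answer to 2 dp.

0.38

Current total gain = 0.2539.
Target gain for A = 2.7: g* = 1 − 1/2.7 = 0.6296.
Additional gain needed = 0.6296 − 0.2539 = 0.38.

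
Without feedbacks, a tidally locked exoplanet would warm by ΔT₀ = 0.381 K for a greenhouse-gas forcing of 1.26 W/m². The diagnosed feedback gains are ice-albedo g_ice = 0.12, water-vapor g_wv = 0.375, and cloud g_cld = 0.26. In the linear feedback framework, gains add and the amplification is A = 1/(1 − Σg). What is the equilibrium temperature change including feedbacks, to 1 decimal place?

Total gain g = 0.12 + 0.375 + 0.26 = 0.755.
Amplification A = 1/(1 − 0.755) = 4.082.
ΔT = 0.381 × 4.082 = 1.6 K.

1.6 K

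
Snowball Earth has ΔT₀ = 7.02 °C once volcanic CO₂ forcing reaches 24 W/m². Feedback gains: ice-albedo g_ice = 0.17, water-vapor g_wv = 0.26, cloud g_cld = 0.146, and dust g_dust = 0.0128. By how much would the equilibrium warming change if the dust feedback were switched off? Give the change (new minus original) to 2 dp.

Original: g = 0.5888, ΔT = 7.02/(1−0.5888) = 17.0720 °C.
Without dust: g' = 0.576, ΔT' = 7.02/(1−0.576) = 16.5566 °C.
Change = 16.5566 − 17.0720 = -0.52 °C.

-0.52 °C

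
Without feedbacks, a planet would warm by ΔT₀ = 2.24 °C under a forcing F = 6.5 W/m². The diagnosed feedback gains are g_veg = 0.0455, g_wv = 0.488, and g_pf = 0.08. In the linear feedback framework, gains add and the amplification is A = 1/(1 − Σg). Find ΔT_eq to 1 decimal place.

5.8 °C

Total gain g = 0.0455 + 0.488 + 0.08 = 0.6135.
Amplification A = 1/(1 − 0.6135) = 2.587.
ΔT = 2.24 × 2.587 = 5.8 °C.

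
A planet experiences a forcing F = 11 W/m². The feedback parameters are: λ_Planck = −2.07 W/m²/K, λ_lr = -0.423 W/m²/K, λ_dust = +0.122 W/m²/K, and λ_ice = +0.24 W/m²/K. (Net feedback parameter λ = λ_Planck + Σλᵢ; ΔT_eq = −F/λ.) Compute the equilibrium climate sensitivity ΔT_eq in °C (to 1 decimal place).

5.2 °C

Net feedback parameter λ = (−2.07) + (-0.423) + (+0.122) + (+0.24) = -2.131 W/m²/K.
ΔT = −F/λ = −11/(-2.131) = 5.2 °C.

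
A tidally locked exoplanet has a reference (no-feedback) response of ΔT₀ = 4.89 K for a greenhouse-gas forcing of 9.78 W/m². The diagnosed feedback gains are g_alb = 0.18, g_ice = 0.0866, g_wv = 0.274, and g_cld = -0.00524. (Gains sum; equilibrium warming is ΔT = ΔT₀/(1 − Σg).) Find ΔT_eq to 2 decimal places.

Total gain g = 0.18 + 0.0866 + 0.274 − 0.00524 = 0.53536.
Amplification A = 1/(1 − 0.53536) = 2.152.
ΔT = 4.89 × 2.152 = 10.52 K.

10.52 K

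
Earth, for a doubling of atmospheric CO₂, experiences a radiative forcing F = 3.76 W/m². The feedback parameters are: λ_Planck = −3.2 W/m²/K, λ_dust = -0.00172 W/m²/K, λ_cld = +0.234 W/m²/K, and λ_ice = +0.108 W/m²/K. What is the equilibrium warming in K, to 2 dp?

Net feedback parameter λ = (−3.2) + (-0.00172) + (+0.234) + (+0.108) = -2.85972 W/m²/K.
ΔT = −F/λ = −3.76/(-2.85972) = 1.31 K.

1.31 K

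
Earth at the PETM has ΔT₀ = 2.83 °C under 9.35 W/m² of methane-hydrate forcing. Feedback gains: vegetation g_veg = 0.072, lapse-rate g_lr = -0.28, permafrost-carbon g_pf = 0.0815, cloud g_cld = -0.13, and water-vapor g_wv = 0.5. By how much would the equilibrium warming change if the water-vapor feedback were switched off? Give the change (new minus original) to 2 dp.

Original: g = 0.2435, ΔT = 2.83/(1−0.2435) = 3.7409 °C.
Without water-vapor: g' = -0.2565, ΔT' = 2.83/(1+0.2565) = 2.2523 °C.
Change = 2.2523 − 3.7409 = -1.49 °C.

-1.49 °C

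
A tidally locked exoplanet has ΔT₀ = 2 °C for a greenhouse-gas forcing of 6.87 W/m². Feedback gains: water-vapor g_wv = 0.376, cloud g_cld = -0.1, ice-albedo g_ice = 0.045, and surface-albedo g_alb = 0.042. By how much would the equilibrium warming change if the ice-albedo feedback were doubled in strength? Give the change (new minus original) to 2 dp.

0.24 °C

Original: g = 0.363, ΔT = 2/(1−0.363) = 3.1397 °C.
With doubled ice-albedo: g' = 0.408, ΔT' = 2/(1−0.408) = 3.3784 °C.
Change = 3.3784 − 3.1397 = 0.24 °C.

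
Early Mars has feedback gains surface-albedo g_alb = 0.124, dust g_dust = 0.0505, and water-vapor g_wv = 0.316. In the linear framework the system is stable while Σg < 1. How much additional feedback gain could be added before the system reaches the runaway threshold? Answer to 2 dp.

0.51

Current total gain = 0.124 + 0.0505 + 0.316 = 0.4905.
Margin to runaway = 1 − 0.4905 = 0.51.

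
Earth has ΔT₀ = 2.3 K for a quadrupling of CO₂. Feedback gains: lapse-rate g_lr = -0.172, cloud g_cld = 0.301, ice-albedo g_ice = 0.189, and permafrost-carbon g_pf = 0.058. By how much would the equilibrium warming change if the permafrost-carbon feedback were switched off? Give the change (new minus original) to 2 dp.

-0.31 K

Original: g = 0.376, ΔT = 2.3/(1−0.376) = 3.6859 K.
Without permafrost-carbon: g' = 0.318, ΔT' = 2.3/(1−0.318) = 3.3724 K.
Change = 3.3724 − 3.6859 = -0.31 K.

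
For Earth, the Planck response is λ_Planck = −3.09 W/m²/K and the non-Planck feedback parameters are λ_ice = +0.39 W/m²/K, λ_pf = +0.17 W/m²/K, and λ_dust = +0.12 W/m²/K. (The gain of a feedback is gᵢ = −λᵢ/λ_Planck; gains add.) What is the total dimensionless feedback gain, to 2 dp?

Convert to gains: g_ice = 0.39/3.09 = 0.1262; g_pf = 0.17/3.09 = 0.05502; g_dust = 0.12/3.09 = 0.03883.
Total gain g = 0.22005.

0.22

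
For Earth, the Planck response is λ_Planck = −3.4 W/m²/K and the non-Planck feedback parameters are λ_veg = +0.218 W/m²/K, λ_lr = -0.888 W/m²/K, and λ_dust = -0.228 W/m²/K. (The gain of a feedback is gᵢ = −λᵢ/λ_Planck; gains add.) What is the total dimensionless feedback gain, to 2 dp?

Convert to gains: g_veg = 0.218/3.4 = 0.06412; g_lr = -0.888/3.4 = -0.2612; g_dust = -0.228/3.4 = -0.06706.
Total gain g = -0.26414.

-0.26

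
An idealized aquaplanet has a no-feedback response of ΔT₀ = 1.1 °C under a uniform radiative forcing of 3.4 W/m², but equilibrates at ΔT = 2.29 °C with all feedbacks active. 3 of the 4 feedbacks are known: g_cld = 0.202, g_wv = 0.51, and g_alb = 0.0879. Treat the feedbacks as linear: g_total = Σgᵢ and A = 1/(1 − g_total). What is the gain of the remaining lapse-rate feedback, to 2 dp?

-0.28

Amplification A = ΔT/ΔT₀ = 2.29/1.1 = 2.082.
Total gain g = 1 − 1/A = 1 − 1/2.082 = 0.5197.
Known gains sum to 0.202 + 0.51 + 0.0879 = 0.7999.
g_lr = 0.5197 − 0.7999 = -0.28.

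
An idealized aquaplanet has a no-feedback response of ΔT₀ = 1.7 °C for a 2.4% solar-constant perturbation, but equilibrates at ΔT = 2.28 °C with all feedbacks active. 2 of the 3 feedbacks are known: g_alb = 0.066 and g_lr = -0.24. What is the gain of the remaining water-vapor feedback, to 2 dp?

Amplification A = ΔT/ΔT₀ = 2.28/1.7 = 1.341.
Total gain g = 1 − 1/A = 1 − 1/1.341 = 0.2543.
Known gains sum to 0.066 − 0.24 = -0.174.
g_wv = 0.2543 + 0.174 = 0.43.

0.43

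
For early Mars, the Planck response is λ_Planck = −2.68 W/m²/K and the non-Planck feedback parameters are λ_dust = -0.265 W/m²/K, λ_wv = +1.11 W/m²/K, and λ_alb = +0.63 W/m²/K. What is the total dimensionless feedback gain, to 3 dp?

0.550

Convert to gains: g_dust = -0.265/2.68 = -0.09888; g_wv = 1.11/2.68 = 0.4142; g_alb = 0.63/2.68 = 0.2351.
Total gain g = 0.55042.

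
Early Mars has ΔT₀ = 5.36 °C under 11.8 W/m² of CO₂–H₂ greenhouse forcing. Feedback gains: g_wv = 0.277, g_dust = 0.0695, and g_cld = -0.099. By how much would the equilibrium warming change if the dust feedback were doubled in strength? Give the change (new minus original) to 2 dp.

Original: g = 0.2475, ΔT = 5.36/(1−0.2475) = 7.1229 °C.
With doubled dust: g' = 0.317, ΔT' = 5.36/(1−0.317) = 7.8477 °C.
Change = 7.8477 − 7.1229 = 0.72 °C.

0.72 °C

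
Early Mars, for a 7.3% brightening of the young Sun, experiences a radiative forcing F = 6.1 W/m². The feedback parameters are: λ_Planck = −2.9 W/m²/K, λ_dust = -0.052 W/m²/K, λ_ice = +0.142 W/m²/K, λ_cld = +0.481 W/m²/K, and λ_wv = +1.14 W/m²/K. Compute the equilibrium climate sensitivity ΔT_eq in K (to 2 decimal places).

Net feedback parameter λ = (−2.9) + (-0.052) + (+0.142) + (+0.481) + (+1.14) = -1.189 W/m²/K.
ΔT = −F/λ = −6.1/(-1.189) = 5.13 K.

5.13 K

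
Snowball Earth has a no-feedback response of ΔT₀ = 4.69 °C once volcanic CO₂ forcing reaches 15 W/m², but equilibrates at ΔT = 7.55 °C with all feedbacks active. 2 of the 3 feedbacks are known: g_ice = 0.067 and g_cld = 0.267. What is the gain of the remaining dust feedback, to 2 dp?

0.04

Amplification A = ΔT/ΔT₀ = 7.55/4.69 = 1.61.
Total gain g = 1 − 1/A = 1 − 1/1.61 = 0.3789.
Known gains sum to 0.067 + 0.267 = 0.334.
g_dust = 0.3789 − 0.334 = 0.04.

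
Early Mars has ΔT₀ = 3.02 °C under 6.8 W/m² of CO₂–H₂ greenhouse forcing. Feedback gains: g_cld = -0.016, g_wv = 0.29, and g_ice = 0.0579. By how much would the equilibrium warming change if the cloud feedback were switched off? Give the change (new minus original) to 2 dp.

0.11 °C

Original: g = 0.3319, ΔT = 3.02/(1−0.3319) = 4.5203 °C.
Without cloud: g' = 0.3479, ΔT' = 3.02/(1−0.3479) = 4.6312 °C.
Change = 4.6312 − 4.5203 = 0.11 °C.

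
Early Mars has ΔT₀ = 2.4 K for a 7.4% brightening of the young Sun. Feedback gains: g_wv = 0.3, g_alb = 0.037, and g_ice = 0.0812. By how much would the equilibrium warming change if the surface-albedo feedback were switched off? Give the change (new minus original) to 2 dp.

Original: g = 0.4182, ΔT = 2.4/(1−0.4182) = 4.1251 K.
Without surface-albedo: g' = 0.3812, ΔT' = 2.4/(1−0.3812) = 3.8785 K.
Change = 3.8785 − 4.1251 = -0.25 K.

-0.25 K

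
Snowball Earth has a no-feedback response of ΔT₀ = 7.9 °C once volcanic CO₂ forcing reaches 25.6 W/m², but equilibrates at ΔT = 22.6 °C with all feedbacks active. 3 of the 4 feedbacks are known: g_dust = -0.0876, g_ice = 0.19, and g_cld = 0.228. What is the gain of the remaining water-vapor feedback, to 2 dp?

0.32

Amplification A = ΔT/ΔT₀ = 22.6/7.9 = 2.861.
Total gain g = 1 − 1/A = 1 − 1/2.861 = 0.6505.
Known gains sum to -0.0876 + 0.19 + 0.228 = 0.3304.
g_wv = 0.6505 − 0.3304 = 0.32.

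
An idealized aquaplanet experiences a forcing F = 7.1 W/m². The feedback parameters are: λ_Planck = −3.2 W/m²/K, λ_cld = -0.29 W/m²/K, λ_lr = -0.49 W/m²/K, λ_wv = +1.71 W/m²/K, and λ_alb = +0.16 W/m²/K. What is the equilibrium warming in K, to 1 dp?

Net feedback parameter λ = (−3.2) + (-0.29) + (-0.49) + (+1.71) + (+0.16) = -2.11 W/m²/K.
ΔT = −F/λ = −7.1/(-2.11) = 3.4 K.

3.4 K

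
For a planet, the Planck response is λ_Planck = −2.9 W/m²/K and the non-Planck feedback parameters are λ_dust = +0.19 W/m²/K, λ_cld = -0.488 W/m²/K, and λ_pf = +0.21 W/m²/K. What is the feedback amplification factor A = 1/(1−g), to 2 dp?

0.97

Convert to gains: g_dust = 0.19/2.9 = 0.06552; g_cld = -0.488/2.9 = -0.1683; g_pf = 0.21/2.9 = 0.07241.
Total gain g = -0.03037.
A = 1/(1 + 0.03037) = 0.97.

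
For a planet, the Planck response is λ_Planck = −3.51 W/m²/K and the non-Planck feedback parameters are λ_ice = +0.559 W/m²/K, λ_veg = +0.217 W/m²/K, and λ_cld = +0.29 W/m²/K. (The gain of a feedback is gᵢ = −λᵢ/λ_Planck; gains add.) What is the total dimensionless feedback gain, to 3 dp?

0.304

Convert to gains: g_ice = 0.559/3.51 = 0.1593; g_veg = 0.217/3.51 = 0.06182; g_cld = 0.29/3.51 = 0.08262.
Total gain g = 0.30374.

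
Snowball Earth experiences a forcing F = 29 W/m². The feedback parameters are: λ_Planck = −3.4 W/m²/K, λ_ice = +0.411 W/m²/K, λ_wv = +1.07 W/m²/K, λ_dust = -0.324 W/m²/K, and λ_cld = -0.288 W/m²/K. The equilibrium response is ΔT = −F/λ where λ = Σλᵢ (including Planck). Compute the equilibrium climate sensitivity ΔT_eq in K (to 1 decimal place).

Net feedback parameter λ = (−3.4) + (+0.411) + (+1.07) + (-0.324) + (-0.288) = -2.531 W/m²/K.
ΔT = −F/λ = −29/(-2.531) = 11.5 K.

11.5 K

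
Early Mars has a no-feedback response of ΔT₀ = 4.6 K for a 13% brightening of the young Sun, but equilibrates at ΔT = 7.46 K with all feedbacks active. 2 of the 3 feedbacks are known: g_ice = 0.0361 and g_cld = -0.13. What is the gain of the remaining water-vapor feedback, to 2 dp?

Amplification A = ΔT/ΔT₀ = 7.46/4.6 = 1.622.
Total gain g = 1 − 1/A = 1 − 1/1.622 = 0.3835.
Known gains sum to 0.0361 − 0.13 = -0.0939.
g_wv = 0.3835 + 0.0939 = 0.48.

0.48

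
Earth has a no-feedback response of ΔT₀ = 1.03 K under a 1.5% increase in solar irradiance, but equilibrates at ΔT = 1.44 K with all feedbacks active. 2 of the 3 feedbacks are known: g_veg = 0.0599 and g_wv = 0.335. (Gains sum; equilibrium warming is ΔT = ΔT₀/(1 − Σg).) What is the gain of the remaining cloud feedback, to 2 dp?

-0.11

Amplification A = ΔT/ΔT₀ = 1.44/1.03 = 1.398.
Total gain g = 1 − 1/A = 1 − 1/1.398 = 0.2847.
Known gains sum to 0.0599 + 0.335 = 0.3949.
g_cld = 0.2847 − 0.3949 = -0.11.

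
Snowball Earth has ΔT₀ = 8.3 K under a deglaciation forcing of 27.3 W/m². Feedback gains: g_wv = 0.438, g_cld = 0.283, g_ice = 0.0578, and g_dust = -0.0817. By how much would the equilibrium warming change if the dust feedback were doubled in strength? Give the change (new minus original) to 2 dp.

-5.82 K

Original: g = 0.6971, ΔT = 8.3/(1−0.6971) = 27.4018 K.
With doubled dust: g' = 0.6154, ΔT' = 8.3/(1−0.6154) = 21.5809 K.
Change = 21.5809 − 27.4018 = -5.82 K.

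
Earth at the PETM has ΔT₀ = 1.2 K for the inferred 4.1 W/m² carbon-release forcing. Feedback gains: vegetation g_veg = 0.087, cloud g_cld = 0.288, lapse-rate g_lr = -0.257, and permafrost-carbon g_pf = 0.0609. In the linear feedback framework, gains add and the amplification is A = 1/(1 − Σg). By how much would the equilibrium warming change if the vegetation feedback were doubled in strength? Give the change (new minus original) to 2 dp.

Original: g = 0.1789, ΔT = 1.2/(1−0.1789) = 1.4615 K.
With doubled vegetation: g' = 0.2659, ΔT' = 1.2/(1−0.2659) = 1.6347 K.
Change = 1.6347 − 1.4615 = 0.17 K.

0.17 K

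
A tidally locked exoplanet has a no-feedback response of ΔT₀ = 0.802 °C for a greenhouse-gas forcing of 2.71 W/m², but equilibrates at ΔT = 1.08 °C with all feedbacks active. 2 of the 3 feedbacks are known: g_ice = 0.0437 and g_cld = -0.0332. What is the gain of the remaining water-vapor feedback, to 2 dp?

Amplification A = ΔT/ΔT₀ = 1.08/0.802 = 1.347.
Total gain g = 1 − 1/A = 1 − 1/1.347 = 0.2576.
Known gains sum to 0.0437 − 0.0332 = 0.0105.
g_wv = 0.2576 − 0.0105 = 0.25.

0.25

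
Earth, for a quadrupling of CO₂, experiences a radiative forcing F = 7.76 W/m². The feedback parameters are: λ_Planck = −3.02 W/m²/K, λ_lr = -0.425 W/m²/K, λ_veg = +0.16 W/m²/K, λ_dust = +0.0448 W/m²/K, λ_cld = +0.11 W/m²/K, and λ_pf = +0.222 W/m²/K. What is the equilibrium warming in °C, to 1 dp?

2.7 °C

Net feedback parameter λ = (−3.02) + (-0.425) + (+0.16) + (+0.0448) + (+0.11) + (+0.222) = -2.9082 W/m²/K.
ΔT = −F/λ = −7.76/(-2.9082) = 2.7 °C.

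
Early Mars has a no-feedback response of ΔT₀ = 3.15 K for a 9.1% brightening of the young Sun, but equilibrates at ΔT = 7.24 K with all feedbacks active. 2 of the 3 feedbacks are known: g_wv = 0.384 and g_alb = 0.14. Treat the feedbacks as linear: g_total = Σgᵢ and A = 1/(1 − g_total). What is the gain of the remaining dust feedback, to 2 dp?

Amplification A = ΔT/ΔT₀ = 7.24/3.15 = 2.298.
Total gain g = 1 − 1/A = 1 − 1/2.298 = 0.5648.
Known gains sum to 0.384 + 0.14 = 0.524.
g_dust = 0.5648 − 0.524 = 0.04.

0.04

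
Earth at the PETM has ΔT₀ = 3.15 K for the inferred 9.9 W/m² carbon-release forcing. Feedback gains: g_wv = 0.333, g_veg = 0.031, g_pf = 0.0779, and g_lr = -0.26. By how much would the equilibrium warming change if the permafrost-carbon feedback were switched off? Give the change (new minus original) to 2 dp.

Original: g = 0.1819, ΔT = 3.15/(1−0.1819) = 3.8504 K.
Without permafrost-carbon: g' = 0.104, ΔT' = 3.15/(1−0.104) = 3.5156 K.
Change = 3.5156 − 3.8504 = -0.33 K.

-0.33 K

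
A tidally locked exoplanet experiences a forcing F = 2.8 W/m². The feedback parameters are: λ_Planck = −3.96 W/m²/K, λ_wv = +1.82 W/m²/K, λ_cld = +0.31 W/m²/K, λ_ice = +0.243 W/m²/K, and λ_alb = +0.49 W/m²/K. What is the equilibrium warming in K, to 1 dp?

Net feedback parameter λ = (−3.96) + (+1.82) + (+0.31) + (+0.243) + (+0.49) = -1.097 W/m²/K.
ΔT = −F/λ = −2.8/(-1.097) = 2.6 K.

2.6 K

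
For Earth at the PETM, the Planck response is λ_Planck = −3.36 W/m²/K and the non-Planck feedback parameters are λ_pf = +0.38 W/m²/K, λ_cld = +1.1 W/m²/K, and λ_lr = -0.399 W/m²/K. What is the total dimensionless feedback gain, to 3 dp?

Convert to gains: g_pf = 0.38/3.36 = 0.1131; g_cld = 1.1/3.36 = 0.3274; g_lr = -0.399/3.36 = -0.1188.
Total gain g = 0.3217.

0.322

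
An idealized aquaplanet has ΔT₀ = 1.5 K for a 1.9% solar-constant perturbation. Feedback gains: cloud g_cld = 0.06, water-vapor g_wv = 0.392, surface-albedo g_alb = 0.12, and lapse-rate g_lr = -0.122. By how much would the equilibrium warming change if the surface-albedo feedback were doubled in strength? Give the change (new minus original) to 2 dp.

0.76 K

Original: g = 0.45, ΔT = 1.5/(1−0.45) = 2.7273 K.
With doubled surface-albedo: g' = 0.57, ΔT' = 1.5/(1−0.57) = 3.4884 K.
Change = 3.4884 − 2.7273 = 0.76 K.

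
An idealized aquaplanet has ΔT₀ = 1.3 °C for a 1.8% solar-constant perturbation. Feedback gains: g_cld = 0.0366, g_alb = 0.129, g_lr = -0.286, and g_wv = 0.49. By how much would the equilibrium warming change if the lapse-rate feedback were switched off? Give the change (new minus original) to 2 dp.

Original: g = 0.3696, ΔT = 1.3/(1−0.3696) = 2.0622 °C.
Without lapse-rate: g' = 0.6556, ΔT' = 1.3/(1−0.6556) = 3.7747 °C.
Change = 3.7747 − 2.0622 = 1.71 °C.

1.71 °C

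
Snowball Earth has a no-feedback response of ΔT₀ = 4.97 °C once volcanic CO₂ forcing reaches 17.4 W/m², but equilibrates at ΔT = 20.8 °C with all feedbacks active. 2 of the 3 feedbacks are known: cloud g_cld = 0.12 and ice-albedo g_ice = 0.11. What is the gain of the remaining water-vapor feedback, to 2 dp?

Amplification A = ΔT/ΔT₀ = 20.8/4.97 = 4.185.
Total gain g = 1 − 1/A = 1 − 1/4.185 = 0.7611.
Known gains sum to 0.12 + 0.11 = 0.23.
g_wv = 0.7611 − 0.23 = 0.53.

0.53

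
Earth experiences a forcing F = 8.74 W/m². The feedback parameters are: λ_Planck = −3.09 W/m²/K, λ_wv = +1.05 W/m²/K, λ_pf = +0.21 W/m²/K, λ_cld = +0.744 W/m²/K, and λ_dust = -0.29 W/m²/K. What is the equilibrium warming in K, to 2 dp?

6.35 K

Net feedback parameter λ = (−3.09) + (+1.05) + (+0.21) + (+0.744) + (-0.29) = -1.376 W/m²/K.
ΔT = −F/λ = −8.74/(-1.376) = 6.35 K.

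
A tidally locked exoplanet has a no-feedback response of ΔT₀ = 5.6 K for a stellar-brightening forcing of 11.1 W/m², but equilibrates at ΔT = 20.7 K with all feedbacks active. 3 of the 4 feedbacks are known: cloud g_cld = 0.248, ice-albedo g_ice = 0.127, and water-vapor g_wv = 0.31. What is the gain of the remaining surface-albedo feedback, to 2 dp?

Amplification A = ΔT/ΔT₀ = 20.7/5.6 = 3.696.
Total gain g = 1 − 1/A = 1 − 1/3.696 = 0.7294.
Known gains sum to 0.248 + 0.127 + 0.31 = 0.685.
g_alb = 0.7294 − 0.685 = 0.04.

0.04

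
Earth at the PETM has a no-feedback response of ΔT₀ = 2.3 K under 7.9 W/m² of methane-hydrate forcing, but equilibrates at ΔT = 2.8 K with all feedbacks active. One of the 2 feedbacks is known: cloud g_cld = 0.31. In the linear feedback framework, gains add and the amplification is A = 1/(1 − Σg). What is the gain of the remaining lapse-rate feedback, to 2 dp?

-0.13

Amplification A = ΔT/ΔT₀ = 2.8/2.3 = 1.217.
Total gain g = 1 − 1/A = 1 − 1/1.217 = 0.1783.
The known gain is 0.31.
g_lr = 0.1783 − 0.31 = -0.13.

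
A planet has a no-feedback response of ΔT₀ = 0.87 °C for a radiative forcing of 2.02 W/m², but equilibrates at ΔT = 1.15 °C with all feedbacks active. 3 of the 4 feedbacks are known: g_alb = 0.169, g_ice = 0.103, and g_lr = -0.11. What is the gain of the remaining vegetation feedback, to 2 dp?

Amplification A = ΔT/ΔT₀ = 1.15/0.87 = 1.322.
Total gain g = 1 − 1/A = 1 − 1/1.322 = 0.2436.
Known gains sum to 0.169 + 0.103 − 0.11 = 0.162.
g_veg = 0.2436 − 0.162 = 0.08.

0.08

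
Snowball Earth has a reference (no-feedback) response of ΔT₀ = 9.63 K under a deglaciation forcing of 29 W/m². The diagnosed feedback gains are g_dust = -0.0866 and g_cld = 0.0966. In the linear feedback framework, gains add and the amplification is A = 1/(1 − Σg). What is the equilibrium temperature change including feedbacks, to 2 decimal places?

Total gain g = -0.0866 + 0.0966 = 0.01.
Amplification A = 1/(1 − 0.01) = 1.01.
ΔT = 9.63 × 1.01 = 9.73 K.

9.73 K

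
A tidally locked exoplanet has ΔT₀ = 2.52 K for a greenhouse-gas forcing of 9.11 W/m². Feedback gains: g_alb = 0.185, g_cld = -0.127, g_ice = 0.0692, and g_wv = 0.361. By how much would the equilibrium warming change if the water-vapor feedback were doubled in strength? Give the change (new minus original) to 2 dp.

Original: g = 0.4882, ΔT = 2.52/(1−0.4882) = 4.9238 K.
With doubled water-vapor: g' = 0.8492, ΔT' = 2.52/(1−0.8492) = 16.7109 K.
Change = 16.7109 − 4.9238 = 11.79 K.

11.79 K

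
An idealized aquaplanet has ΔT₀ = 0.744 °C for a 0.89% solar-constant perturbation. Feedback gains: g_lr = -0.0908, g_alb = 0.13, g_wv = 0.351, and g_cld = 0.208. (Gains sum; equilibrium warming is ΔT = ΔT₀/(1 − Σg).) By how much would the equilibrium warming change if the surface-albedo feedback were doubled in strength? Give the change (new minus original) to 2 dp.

Original: g = 0.5982, ΔT = 0.744/(1−0.5982) = 1.8517 °C.
With doubled surface-albedo: g' = 0.7282, ΔT' = 0.744/(1−0.7282) = 2.7373 °C.
Change = 2.7373 − 1.8517 = 0.89 °C.

0.89 °C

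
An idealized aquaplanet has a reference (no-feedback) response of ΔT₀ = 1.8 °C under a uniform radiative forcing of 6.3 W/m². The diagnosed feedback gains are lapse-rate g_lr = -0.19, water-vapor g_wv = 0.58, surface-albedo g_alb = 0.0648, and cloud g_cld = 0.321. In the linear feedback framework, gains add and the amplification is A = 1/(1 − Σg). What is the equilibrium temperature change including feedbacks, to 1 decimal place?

Total gain g = -0.19 + 0.58 + 0.0648 + 0.321 = 0.7758.
Amplification A = 1/(1 − 0.7758) = 4.46.
ΔT = 1.8 × 4.46 = 8.0 °C.

8.0 °C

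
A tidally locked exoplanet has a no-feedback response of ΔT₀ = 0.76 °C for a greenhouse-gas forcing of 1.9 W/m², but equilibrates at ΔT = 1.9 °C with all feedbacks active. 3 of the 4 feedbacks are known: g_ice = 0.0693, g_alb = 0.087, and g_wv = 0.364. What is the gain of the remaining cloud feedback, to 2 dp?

0.08

Amplification A = ΔT/ΔT₀ = 1.9/0.76 = 2.5.
Total gain g = 1 − 1/A = 1 − 1/2.5 = 0.6.
Known gains sum to 0.0693 + 0.087 + 0.364 = 0.5203.
g_cld = 0.6 − 0.5203 = 0.08.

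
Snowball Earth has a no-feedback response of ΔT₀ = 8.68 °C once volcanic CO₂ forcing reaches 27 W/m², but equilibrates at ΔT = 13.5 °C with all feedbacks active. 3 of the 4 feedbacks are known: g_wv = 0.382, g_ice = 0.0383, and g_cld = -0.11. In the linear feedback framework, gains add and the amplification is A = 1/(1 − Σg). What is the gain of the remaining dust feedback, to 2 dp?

0.05

Amplification A = ΔT/ΔT₀ = 13.5/8.68 = 1.555.
Total gain g = 1 − 1/A = 1 − 1/1.555 = 0.3569.
Known gains sum to 0.382 + 0.0383 − 0.11 = 0.3103.
g_dust = 0.3569 − 0.3103 = 0.05.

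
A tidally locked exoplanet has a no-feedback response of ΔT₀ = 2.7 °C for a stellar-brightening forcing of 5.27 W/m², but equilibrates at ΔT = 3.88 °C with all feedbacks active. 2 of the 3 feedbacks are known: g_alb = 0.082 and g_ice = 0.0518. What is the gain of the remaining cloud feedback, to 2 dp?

Amplification A = ΔT/ΔT₀ = 3.88/2.7 = 1.437.
Total gain g = 1 − 1/A = 1 − 1/1.437 = 0.3041.
Known gains sum to 0.082 + 0.0518 = 0.1338.
g_cld = 0.3041 − 0.1338 = 0.17.

0.17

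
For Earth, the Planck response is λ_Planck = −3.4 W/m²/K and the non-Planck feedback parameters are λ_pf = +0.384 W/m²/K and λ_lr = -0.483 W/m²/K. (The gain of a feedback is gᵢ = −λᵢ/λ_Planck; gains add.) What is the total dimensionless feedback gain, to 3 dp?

Convert to gains: g_pf = 0.384/3.4 = 0.1129; g_lr = -0.483/3.4 = -0.1421.
Total gain g = -0.0292.

-0.029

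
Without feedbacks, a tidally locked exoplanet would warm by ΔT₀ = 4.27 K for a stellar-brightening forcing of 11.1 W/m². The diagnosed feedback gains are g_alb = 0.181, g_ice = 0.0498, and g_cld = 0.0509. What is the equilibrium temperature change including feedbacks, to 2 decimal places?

5.94 K

Total gain g = 0.181 + 0.0498 + 0.0509 = 0.2817.
Amplification A = 1/(1 − 0.2817) = 1.392.
ΔT = 4.27 × 1.392 = 5.94 K.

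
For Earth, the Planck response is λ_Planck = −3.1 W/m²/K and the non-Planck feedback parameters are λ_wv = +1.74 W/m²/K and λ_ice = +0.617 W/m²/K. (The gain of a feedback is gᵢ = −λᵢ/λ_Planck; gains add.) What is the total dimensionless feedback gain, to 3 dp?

Convert to gains: g_wv = 1.74/3.1 = 0.5613; g_ice = 0.617/3.1 = 0.199.
Total gain g = 0.7603.

0.760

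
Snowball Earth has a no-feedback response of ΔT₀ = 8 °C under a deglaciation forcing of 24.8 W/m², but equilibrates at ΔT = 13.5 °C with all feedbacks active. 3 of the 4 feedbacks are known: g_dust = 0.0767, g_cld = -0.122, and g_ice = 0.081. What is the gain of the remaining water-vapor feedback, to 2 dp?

0.37

Amplification A = ΔT/ΔT₀ = 13.5/8 = 1.688.
Total gain g = 1 − 1/A = 1 − 1/1.688 = 0.4076.
Known gains sum to 0.0767 − 0.122 + 0.081 = 0.0357.
g_wv = 0.4076 − 0.0357 = 0.37.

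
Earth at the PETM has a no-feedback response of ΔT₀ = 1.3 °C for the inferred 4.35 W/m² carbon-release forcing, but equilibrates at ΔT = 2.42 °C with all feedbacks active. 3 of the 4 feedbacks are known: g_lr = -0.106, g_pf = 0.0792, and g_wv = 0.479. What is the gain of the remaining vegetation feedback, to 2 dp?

Amplification A = ΔT/ΔT₀ = 2.42/1.3 = 1.862.
Total gain g = 1 − 1/A = 1 − 1/1.862 = 0.4629.
Known gains sum to -0.106 + 0.0792 + 0.479 = 0.4522.
g_veg = 0.4629 − 0.4522 = 0.01.

0.01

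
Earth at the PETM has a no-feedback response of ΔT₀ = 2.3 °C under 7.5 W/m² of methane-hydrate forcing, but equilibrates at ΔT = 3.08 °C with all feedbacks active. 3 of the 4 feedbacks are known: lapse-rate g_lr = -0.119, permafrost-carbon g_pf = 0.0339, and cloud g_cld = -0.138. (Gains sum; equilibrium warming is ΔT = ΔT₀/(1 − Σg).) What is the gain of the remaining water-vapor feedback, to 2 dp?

0.48

Amplification A = ΔT/ΔT₀ = 3.08/2.3 = 1.339.
Total gain g = 1 − 1/A = 1 − 1/1.339 = 0.2532.
Known gains sum to -0.119 + 0.0339 − 0.138 = -0.2231.
g_wv = 0.2532 + 0.2231 = 0.48.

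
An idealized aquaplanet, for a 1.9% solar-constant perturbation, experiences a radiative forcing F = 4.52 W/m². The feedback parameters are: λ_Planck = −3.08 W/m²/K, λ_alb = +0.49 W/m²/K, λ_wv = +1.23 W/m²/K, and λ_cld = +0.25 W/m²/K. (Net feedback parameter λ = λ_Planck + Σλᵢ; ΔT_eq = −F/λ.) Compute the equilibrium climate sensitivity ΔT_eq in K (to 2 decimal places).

Net feedback parameter λ = (−3.08) + (+0.49) + (+1.23) + (+0.25) = -1.11 W/m²/K.
ΔT = −F/λ = −4.52/(-1.11) = 4.07 K.

4.07 K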